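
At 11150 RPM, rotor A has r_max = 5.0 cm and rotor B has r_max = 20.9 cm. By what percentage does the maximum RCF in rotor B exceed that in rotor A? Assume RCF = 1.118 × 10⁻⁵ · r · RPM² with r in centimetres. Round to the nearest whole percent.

318%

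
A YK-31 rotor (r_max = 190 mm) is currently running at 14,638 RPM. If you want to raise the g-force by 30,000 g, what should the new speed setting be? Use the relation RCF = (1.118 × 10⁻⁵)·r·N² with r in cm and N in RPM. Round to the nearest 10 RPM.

≈ 18850 RPM

r = 190 mm = 19.0 cm
Current RCF = 1.118 × 10⁻⁵ × 19 × (14638)² = 1.118 × 10⁻⁵ × 19 × 214,271,044 ≈ 45,515.5 × g
Target RCF = 45,515.5 + 30,000 = 75,515.5 × g
N² = 75,515.5 / (21.242 × 10⁻⁵) = 355,500,894
N ≈ √355,500,894 ≈ 18,854.7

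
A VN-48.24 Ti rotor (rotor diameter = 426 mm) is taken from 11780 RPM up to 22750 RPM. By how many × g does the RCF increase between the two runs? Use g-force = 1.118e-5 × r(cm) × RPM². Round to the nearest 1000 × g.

90000 × g

r = 426 mm / 2 = 213 mm = 21.3 cm
RCF₁ = 1.118 × 10⁻⁵ × 21.3 × (11780)² = 1.118 × 10⁻⁵ × 21.3 × 138,768,400 ≈ 33,045.5 × g
RCF₂ = 1.118 × 10⁻⁵ × 21.3 × (22750)² = 1.118 × 10⁻⁵ × 21.3 × 517,562,500 ≈ 123,249.2 × g
Increase = 123,249.2 − 33,045.5 = 90,203.7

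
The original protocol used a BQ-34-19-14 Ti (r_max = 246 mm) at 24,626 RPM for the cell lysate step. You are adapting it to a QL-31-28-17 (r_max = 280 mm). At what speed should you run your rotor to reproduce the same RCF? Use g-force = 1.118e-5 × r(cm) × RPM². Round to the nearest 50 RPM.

Original rotor: r = 246 mm = 24.6 cm
RCF_original = 1.118 × 10⁻⁵ × 24.6 × (24626)² = 1.118 × 10⁻⁵ × 24.6 × 606,439,876 ≈ 166,787.9 × g
Your rotor: r = 280 mm = 28.0 cm
166,787.9 = 1.118 × 10⁻⁵ × 28 × N²
N² = 166,787.9 / (31.304 × 10⁻⁵) = 532,800,601
N ≈ √532,800,601 ≈ 23,082.5

≈ 23100 RPM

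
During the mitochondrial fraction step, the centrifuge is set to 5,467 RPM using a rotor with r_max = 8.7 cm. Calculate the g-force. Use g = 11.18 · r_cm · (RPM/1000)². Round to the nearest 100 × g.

RCF = 11.18 × 8.7 × (5.467)² = 11.18 × 8.7 × 29.888089 ≈ 2,907.1 × g

2900 g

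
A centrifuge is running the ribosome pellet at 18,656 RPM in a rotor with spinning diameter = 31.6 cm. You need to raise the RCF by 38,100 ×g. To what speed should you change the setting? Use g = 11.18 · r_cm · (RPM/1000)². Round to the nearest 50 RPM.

r = 31.6 / 2 = 15.8 cm
Current RCF = 11.18 × 15.8 × (18.656)² = 11.18 × 15.8 × 348.046336 ≈ 61,480.3 × g
Target RCF = 61,480.3 + 38,100 = 99,580.3 × g
(N/1000)² = 99,580.3 / 176.644 = 563.7344
N = 1000 × √563.7344 ≈ 23,743.1

≈ 23750 RPM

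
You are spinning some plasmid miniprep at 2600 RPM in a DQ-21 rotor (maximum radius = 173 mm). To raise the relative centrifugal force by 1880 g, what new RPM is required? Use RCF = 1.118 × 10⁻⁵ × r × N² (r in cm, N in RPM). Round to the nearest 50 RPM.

r = 173 mm = 17.3 cm
Current RCF = 1.118 × 10⁻⁵ × 17.3 × (2600)² = 1.118 × 10⁻⁵ × 17.3 × 6,760,000 ≈ 1,307.5 × g
Target RCF = 1,307.5 + 1,880 = 3,187.5 × g
N² = 3,187.5 / (19.3414 × 10⁻⁵) = 16,480,193
N ≈ √16,480,193 ≈ 4,059.6

N₂ ≈ 4050 RPM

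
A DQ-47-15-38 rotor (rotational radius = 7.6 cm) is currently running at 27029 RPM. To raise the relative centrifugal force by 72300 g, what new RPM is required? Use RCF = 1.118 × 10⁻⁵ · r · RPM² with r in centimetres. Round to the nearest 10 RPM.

Current RCF = 1.118 × 10⁻⁵ × 7.6 × (27029)² = 1.118 × 10⁻⁵ × 7.6 × 730,566,841 ≈ 62,074.8 × g
Target RCF = 62,074.8 + 72,300 = 134,374.8 × g
N² = 134,374.8 / (8.4968 × 10⁻⁵) = 1,581,475,379
N ≈ √1,581,475,379 ≈ 39,767.8

≈ 39770 RPM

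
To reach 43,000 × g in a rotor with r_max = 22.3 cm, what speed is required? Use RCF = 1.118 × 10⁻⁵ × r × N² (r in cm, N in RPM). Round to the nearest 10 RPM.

RCF = 1.118 × 10⁻⁵ × r × N²
43,000 = 1.118 × 10⁻⁵ × 22.3 × N²
N² = 43,000 / (24.9314 × 10⁻⁵) = 172,473,267
N ≈ √172,473,267 ≈ 13,132.9

≈ 13130 RPM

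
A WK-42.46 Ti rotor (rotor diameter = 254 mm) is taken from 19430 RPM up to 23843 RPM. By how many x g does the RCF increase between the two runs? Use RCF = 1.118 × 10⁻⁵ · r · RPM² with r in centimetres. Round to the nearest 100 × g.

≈ 27100 x g

r = 254 mm / 2 = 127 mm = 12.7 cm
RCF₁ = 1.118 × 10⁻⁵ × 12.7 × (19430)² = 1.118 × 10⁻⁵ × 12.7 × 377,524,900 ≈ 53,603.3 × g
RCF₂ = 1.118 × 10⁻⁵ × 12.7 × (23843)² = 1.118 × 10⁻⁵ × 12.7 × 568,488,649 ≈ 80,717.4 × g
Increase = 80,717.4 − 53,603.3 = 27,114.1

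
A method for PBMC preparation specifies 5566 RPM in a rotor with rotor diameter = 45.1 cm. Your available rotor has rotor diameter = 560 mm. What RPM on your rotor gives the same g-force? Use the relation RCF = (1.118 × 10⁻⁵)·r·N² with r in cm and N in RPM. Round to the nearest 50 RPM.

Original rotor: r = 45.1 / 2 = 22.55 cm
RCF_original = 1.118 × 10⁻⁵ × 22.55 × (5566)² = 1.118 × 10⁻⁵ × 22.55 × 30,980,356 ≈ 7,810.4 × g
Your rotor: r = 560 mm / 2 = 280 mm = 28 cm
7,810.4 = 1.118 × 10⁻⁵ × 28 × N²
N² = 7,810.4 / (31.304 × 10⁻⁵) = 24,950,166
N ≈ √24,950,166 ≈ 4,995.0

≈ 5000 RPM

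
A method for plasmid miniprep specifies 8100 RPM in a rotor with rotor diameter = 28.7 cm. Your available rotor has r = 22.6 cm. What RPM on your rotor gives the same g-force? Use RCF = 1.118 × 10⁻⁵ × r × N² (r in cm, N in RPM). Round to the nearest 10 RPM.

6450 RPM

Original rotor: r = 28.7 / 2 = 14.35 cm
RCF = 1.118 × 10⁻⁵ × r × N²
RCF_original = 1.118 × 10⁻⁵ × 14.35 × (8100)² = 1.118 × 10⁻⁵ × 14.35 × 65,610,000 ≈ 10,526 × g
10,526 = 1.118 × 10⁻⁵ × 22.6 × N²
N² = 10,526 / (25.2668 × 10⁻⁵) = 41,659,411
N ≈ √41,659,411 ≈ 6,454.4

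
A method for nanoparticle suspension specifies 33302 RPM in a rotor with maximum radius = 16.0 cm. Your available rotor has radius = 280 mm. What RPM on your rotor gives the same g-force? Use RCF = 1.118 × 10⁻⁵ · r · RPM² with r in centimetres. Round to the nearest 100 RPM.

RCF_original = 1.118 × 10⁻⁵ × 16 × (33302)² = 1.118 × 10⁻⁵ × 16 × 1,109,023,204 ≈ 198,382.1 × g
Your rotor: r = 280 mm = 28.0 cm
198,382.1 = 1.118 × 10⁻⁵ × 28 × N²
N² = 198,382.1 / (31.304 × 10⁻⁵) = 633,727,639
N ≈ √633,727,639 ≈ 25,173.9

≈ 25200 RPM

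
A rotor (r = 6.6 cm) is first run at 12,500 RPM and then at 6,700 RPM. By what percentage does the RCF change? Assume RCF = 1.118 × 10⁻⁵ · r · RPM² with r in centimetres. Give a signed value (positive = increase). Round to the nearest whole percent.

-71%

RCF ∝ N², so the ratio is (6700/12500)² = (0.536000)² = 0.2873.
Change = 0.2873 − 1 = -0.7127 → -71.3%.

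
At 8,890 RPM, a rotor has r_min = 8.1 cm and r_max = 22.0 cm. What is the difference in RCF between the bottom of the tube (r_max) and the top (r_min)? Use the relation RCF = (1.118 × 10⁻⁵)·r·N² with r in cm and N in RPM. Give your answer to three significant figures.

12300 g

ΔRCF = 1.118 × 10⁻⁵ × (r_max − r_min) × N² = 1.118 × 10⁻⁵ × 13.9 × 79,032,100 ≈ 12,281.7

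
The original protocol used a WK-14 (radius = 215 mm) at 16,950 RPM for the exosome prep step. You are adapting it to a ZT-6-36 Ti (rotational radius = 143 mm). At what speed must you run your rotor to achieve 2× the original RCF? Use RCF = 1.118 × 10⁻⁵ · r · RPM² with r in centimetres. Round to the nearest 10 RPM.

29390 RPM

Original rotor: r = 215 mm = 21.5 cm
RCF_original = 1.118 × 10⁻⁵ × 21.5 × (16950)² = 1.118 × 10⁻⁵ × 21.5 × 287,302,500 ≈ 69,058.9 × g
Target RCF = 2 × 69,058.9 ≈ 138,117.8 × g
Your rotor: r = 143 mm = 14.3 cm
138,117.8 = 1.118 × 10⁻⁵ × 14.3 × N²
N² = 138,117.8 / (15.9874 × 10⁻⁵) = 863,916,584
N ≈ √863,916,584 ≈ 29,392.5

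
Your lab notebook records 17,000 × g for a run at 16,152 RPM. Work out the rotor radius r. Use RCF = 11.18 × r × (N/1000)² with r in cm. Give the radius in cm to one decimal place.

17000 = 11.18 × r × (16.152)²
r = 17000 / (11.18 × 260.887104) = 17000 / 2916.718 ≈ 5.828 cm

5.8 cm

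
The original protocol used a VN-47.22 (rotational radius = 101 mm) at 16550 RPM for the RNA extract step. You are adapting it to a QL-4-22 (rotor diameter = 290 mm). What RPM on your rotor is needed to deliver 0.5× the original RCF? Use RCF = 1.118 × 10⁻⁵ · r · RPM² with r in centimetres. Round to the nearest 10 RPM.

9770 RPM

Original rotor: r = 101 mm = 10.1 cm
RCF_original = 1.118 × 10⁻⁵ × 10.1 × (16550)² = 1.118 × 10⁻⁵ × 10.1 × 273,902,500 ≈ 30,928.5 × g
Target RCF = 0.5 × 30,928.5 ≈ 15,464.2 × g
Your rotor: r = 290 mm / 2 = 145 mm = 14.5 cm
15,464.2 = 1.118 × 10⁻⁵ × 14.5 × N²
N² = 15,464.2 / (16.211 × 10⁻⁵) = 95,393,251
N ≈ √95,393,251 ≈ 9,766.9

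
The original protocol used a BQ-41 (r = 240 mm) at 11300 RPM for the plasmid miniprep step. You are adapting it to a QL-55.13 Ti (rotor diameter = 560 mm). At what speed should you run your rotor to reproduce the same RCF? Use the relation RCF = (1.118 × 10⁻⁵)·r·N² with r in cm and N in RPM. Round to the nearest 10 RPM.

≈ 10460 RPM

Original rotor: r = 240 mm = 24.0 cm
RCF_original = 1.118 × 10⁻⁵ × 24 × (11300)² = 1.118 × 10⁻⁵ × 24 × 127,690,000 ≈ 34,261.8 × g
Your rotor: r = 560 mm / 2 = 280 mm = 28 cm
34,261.8 = 1.118 × 10⁻⁵ × 28 × N²
N² = 34,261.8 / (31.304 × 10⁻⁵) = 109,448,633
N ≈ √109,448,633 ≈ 10,461.8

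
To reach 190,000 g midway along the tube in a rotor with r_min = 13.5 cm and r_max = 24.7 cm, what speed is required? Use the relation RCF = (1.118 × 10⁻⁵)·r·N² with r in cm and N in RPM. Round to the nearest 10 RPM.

r_avg = (13.5 + 24.7) / 2 = 19.1 cm
RCF = 1.118 × 10⁻⁵ × r × N²
190,000 = 1.118 × 10⁻⁵ × 19.1 × N²
N² = 190,000 / (21.3538 × 10⁻⁵) = 889,771,376
N ≈ √889,771,376 ≈ 29,829.0

29830 RPM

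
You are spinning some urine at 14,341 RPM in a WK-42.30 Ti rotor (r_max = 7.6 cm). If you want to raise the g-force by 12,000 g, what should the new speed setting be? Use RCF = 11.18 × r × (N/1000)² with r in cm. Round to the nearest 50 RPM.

≈ 18650 RPM

Current RCF = 11.18 × 7.6 × (14.341)² = 11.18 × 7.6 × 205.664281 ≈ 17,474.9 × g
Target RCF = 17,474.9 + 12,000 = 29,474.9 × g
(N/1000)² = 29,474.9 / 84.968 = 346.8941
N = 1000 × √346.8941 ≈ 18,625.1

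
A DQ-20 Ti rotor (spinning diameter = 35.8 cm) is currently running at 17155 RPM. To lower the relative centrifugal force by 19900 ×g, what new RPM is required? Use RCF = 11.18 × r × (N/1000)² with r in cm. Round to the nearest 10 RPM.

≈ 13960 RPM

r = 35.8 / 2 = 17.9 cm
Current RCF = 11.18 × 17.9 × (17.155)² = 11.18 × 17.9 × 294.294025 ≈ 58,894.7 × g
Target RCF = 58,894.7 − 19,900 = 38,994.7 × g
(N/1000)² = 38,994.7 / 200.122 = 194.8546
N = 1000 × √194.8546 ≈ 13,959.0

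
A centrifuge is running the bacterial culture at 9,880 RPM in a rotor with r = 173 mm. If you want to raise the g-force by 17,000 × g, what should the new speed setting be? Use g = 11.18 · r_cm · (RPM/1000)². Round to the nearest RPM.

N₂ ≈ 13620 RPM

r = 173 mm = 17.3 cm
Current RCF = 11.18 × 17.3 × (9.88)² = 11.18 × 17.3 × 97.6144 ≈ 18,880 × g
Target RCF = 18,880 + 17,000 = 35,880 × g
(N/1000)² = 35,880 / 193.414 = 185.5088
N = 1000 × √185.5088 ≈ 13,620.2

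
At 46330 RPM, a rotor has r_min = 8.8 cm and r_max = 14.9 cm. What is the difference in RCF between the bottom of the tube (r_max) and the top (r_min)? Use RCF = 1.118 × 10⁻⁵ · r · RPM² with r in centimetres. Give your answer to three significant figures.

≈ 146000 g

ΔRCF = 1.118 × 10⁻⁵ × (r_max − r_min) × N² = 1.118 × 10⁻⁵ × 6.1 × 2,146,468,900 ≈ 146,384.9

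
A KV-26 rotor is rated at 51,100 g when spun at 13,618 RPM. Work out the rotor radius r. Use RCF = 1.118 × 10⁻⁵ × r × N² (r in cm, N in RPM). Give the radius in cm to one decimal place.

24.6 cm

51100 = 1.118 × 10⁻⁵ × r × (13618)²
r = 51100 / (1.118 × 10⁻⁵ × 185,449,924) = 51100 / 2073.33 ≈ 24.646 cm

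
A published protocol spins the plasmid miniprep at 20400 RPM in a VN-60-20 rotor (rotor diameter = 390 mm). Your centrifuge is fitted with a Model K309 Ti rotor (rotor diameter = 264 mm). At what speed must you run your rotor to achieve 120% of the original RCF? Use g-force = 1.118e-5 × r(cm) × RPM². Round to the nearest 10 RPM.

≈ 27160 RPM

Original rotor: r = 390 mm / 2 = 195 mm = 19.5 cm
RCF_original = 1.118 × 10⁻⁵ × 19.5 × (20400)² = 1.118 × 10⁻⁵ × 19.5 × 416,160,000 ≈ 90,727 × g
Target RCF = 1.2 × 90,727 ≈ 108,872.4 × g
Your rotor: r = 264 mm / 2 = 132 mm = 13.2 cm
108,872.4 = 1.118 × 10⁻⁵ × 13.2 × N²
N² = 108,872.4 / (14.7576 × 10⁻⁵) = 737,737,844
N ≈ √737,737,844 ≈ 27,161.3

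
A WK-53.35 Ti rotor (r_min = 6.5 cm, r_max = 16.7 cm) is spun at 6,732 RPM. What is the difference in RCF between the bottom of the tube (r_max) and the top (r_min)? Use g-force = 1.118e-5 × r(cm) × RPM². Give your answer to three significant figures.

ΔRCF ≈ 5170 g

RCF_max = 1.118 × 10⁻⁵ × 16.7 × (6732)² = 1.118 × 10⁻⁵ × 16.7 × 45,319,824 ≈ 8,461.5 × g
RCF_min = 1.118 × 10⁻⁵ × 6.5 × (6732)² = 1.118 × 10⁻⁵ × 6.5 × 45,319,824 ≈ 3,293.4 × g
ΔRCF = 8,461.5 − 3,293.4 = 5,168.1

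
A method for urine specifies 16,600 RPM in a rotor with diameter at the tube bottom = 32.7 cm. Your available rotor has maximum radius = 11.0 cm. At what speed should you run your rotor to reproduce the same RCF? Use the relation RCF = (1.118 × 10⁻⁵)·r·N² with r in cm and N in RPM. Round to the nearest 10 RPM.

20240 RPM

Original rotor: r = 32.7 / 2 = 16.35 cm
RCF = 1.118 × 10⁻⁵ × r × N²
RCF_original = 1.118 × 10⁻⁵ × 16.35 × (16600)² = 1.118 × 10⁻⁵ × 16.35 × 275,560,000 ≈ 50,370.4 × g
50,370.4 = 1.118 × 10⁻⁵ × 11 × N²
N² = 50,370.4 / (12.298 × 10⁻⁵) = 409,582,046
N ≈ √409,582,046 ≈ 20,238.1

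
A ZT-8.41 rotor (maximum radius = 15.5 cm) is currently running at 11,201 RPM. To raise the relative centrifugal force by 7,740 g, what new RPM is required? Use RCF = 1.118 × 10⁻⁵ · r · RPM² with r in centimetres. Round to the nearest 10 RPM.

N₂ ≈ 13040 RPM

Current RCF = 1.118 × 10⁻⁵ × 15.5 × (11201)² = 1.118 × 10⁻⁵ × 15.5 × 125,462,401 ≈ 21,741.4 × g
Target RCF = 21,741.4 + 7,740 = 29,481.4 × g
N² = 29,481.4 / (17.329 × 10⁻⁵) = 170,127,532
N ≈ √170,127,532 ≈ 13,043.3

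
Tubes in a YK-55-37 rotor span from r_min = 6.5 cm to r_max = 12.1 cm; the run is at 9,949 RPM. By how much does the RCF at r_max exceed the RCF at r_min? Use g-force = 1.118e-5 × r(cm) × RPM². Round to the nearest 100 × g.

6200 × g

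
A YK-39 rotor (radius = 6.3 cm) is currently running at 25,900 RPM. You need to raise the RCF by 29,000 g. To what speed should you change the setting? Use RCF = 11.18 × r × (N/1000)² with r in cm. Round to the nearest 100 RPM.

Current RCF = 11.18 × 6.3 × (25.9)² = 11.18 × 6.3 × 670.81 ≈ 47,247.8 × g
Target RCF = 47,247.8 + 29,000 = 76,247.8 × g
(N/1000)² = 76,247.8 / 70.434 = 1082.543
N = 1000 × √1082.543 ≈ 32,902.0

≈ 32900 RPM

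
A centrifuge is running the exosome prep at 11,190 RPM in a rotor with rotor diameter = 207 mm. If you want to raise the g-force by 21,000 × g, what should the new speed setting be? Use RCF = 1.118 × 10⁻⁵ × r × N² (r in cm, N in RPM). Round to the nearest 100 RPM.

r = 207 mm / 2 = 103.5 mm = 10.35 cm
Current RCF = 1.118 × 10⁻⁵ × 10.35 × (11190)² = 1.118 × 10⁻⁵ × 10.35 × 125,216,100 ≈ 14,489.1 × g
Target RCF = 14,489.1 + 21,000 = 35,489.1 × g
N² = 35,489.1 / (11.5713 × 10⁻⁵) = 306,699,334
N ≈ √306,699,334 ≈ 17,512.8

N₂ ≈ 17500 RPM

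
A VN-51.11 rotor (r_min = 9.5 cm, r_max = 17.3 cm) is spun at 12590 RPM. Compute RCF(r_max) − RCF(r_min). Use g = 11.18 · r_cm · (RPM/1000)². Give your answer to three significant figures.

ΔRCF = 11.18 × (r_max − r_min) × (N/1000)² = 11.18 × 7.8 × 158.5081 ≈ 13,822.5

13800 g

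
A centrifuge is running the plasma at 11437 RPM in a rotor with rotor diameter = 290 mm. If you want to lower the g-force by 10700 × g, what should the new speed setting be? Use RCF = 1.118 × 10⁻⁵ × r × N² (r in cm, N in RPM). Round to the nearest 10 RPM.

≈ 8050 RPM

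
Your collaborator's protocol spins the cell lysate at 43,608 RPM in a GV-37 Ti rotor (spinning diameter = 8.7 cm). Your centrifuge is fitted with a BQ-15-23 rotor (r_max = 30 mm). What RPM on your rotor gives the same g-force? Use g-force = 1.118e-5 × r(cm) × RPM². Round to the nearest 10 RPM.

Original rotor: r = 8.7 / 2 = 4.35 cm
RCF_original = 1.118 × 10⁻⁵ × 4.35 × (43608)² = 1.118 × 10⁻⁵ × 4.35 × 1,901,657,664 ≈ 92,483.3 × g
Your rotor: r = 30 mm = 3.0 cm
92,483.3 = 1.118 × 10⁻⁵ × 3 × N²
N² = 92,483.3 / (3.354 × 10⁻⁵) = 2,757,403,101
N ≈ √2,757,403,101 ≈ 52,511.0

52510 RPM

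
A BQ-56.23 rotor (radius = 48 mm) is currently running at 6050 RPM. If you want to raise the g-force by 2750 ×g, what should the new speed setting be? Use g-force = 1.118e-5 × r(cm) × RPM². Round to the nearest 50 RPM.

r = 48 mm = 4.8 cm
Current RCF = 1.118 × 10⁻⁵ × 4.8 × (6050)² = 1.118 × 10⁻⁵ × 4.8 × 36,602,500 ≈ 1,964.2 × g
Target RCF = 1,964.2 + 2,750 = 4,714.2 × g
N² = 4,714.2 / (5.3664 × 10⁻⁵) = 87,846,601
N ≈ √87,846,601 ≈ 9,372.7

≈ 9350 RPM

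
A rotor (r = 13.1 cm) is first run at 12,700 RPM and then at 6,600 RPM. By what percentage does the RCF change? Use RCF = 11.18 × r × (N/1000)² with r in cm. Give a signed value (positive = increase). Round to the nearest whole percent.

RCF ∝ N², so the ratio is (6600/12700)² = (0.519685)² = 0.2701.
Change = 0.2701 − 1 = -0.7299 → -73.0%.

-73%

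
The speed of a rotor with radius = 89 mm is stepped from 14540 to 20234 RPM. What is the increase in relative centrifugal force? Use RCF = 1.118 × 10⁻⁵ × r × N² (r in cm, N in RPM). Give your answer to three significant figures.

r = 89 mm = 8.9 cm
RCF₁ = 1.118 × 10⁻⁵ × 8.9 × (14540)² = 1.118 × 10⁻⁵ × 8.9 × 211,411,600 ≈ 21,035.9 × g
RCF₂ = 1.118 × 10⁻⁵ × 8.9 × (20234)² = 1.118 × 10⁻⁵ × 8.9 × 409,414,756 ≈ 40,737.6 × g
Increase = 40,737.6 − 21,035.9 = 19,701.7

19700 x g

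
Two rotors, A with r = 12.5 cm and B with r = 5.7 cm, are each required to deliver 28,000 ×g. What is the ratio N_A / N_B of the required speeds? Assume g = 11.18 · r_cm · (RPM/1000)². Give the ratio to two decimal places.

At fixed RCF, N ∝ 1/√r, so N_A/N_B = √(r_B/r_A) = √(5.7/12.5) = √0.456000 = 0.6753.

0.68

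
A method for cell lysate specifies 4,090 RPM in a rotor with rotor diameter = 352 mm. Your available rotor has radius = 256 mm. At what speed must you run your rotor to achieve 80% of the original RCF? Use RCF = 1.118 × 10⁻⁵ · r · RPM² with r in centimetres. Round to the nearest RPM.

Original rotor: r = 352 mm / 2 = 176 mm = 17.6 cm
RCF_original = 1.118 × 10⁻⁵ × 17.6 × (4090)² = 1.118 × 10⁻⁵ × 17.6 × 16,728,100 ≈ 3,291.6 × g
Target RCF = 0.8 × 3,291.6 ≈ 2,633.3 × g
Your rotor: r = 256 mm = 25.6 cm
2,633.3 = 1.118 × 10⁻⁵ × 25.6 × N²
N² = 2,633.3 / (28.6208 × 10⁻⁵) = 9,200,651
N ≈ √9,200,651 ≈ 3,033.3

3033 RPM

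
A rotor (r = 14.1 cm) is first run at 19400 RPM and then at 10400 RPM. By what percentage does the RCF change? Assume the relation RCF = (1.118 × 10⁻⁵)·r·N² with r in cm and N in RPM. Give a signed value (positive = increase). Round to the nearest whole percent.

RCF ∝ N², so the ratio is (10400/19400)² = (0.536082)² = 0.2874.
Change = 0.2874 − 1 = -0.7126 → -71.3%.

-71%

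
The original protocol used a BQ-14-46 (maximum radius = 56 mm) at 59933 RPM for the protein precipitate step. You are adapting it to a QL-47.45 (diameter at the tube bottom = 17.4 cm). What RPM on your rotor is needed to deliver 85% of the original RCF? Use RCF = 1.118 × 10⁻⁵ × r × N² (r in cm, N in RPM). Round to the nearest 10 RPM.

Original rotor: r = 56 mm = 5.6 cm
RCF_original = 1.118 × 10⁻⁵ × 5.6 × (59933)² = 1.118 × 10⁻⁵ × 5.6 × 3,591,964,489 ≈ 224,885.7 × g
Target RCF = 0.85 × 224,885.7 ≈ 191,152.8 × g
Your rotor: r = 17.4 / 2 = 8.7 cm
191,152.8 = 1.118 × 10⁻⁵ × 8.7 × N²
N² = 191,152.8 / (9.7266 × 10⁻⁵) = 1,965,258,158
N ≈ √1,965,258,158 ≈ 44,331.2

≈ 44330 RPM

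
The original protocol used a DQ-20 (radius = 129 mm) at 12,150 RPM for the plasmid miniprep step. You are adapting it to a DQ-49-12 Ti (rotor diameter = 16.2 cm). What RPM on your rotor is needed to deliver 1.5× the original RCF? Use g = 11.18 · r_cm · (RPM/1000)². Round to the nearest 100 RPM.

18800 RPM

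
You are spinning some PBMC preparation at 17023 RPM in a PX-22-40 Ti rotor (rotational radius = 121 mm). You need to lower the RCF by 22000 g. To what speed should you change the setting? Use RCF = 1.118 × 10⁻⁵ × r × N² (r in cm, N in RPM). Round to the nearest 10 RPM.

N₂ ≈ 11280 RPM

r = 121 mm = 12.1 cm
Current RCF = 1.118 × 10⁻⁵ × 12.1 × (17023)² = 1.118 × 10⁻⁵ × 12.1 × 289,782,529 ≈ 39,201.2 × g
Target RCF = 39,201.2 − 22,000 = 17,201.2 × g
N² = 17,201.2 / (13.5278 × 10⁻⁵) = 127,154,452
N ≈ √127,154,452 ≈ 11,276.3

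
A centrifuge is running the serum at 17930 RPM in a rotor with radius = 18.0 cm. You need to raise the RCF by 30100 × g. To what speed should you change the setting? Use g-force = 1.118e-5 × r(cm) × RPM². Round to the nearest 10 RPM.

≈ 21700 RPM

Current RCF = 1.118 × 10⁻⁵ × 18 × (17930)² = 1.118 × 10⁻⁵ × 18 × 321,484,900 ≈ 64,695.6 × g
Target RCF = 64,695.6 + 30,100 = 94,795.6 × g
N² = 94,795.6 / (20.124 × 10⁻⁵) = 471,057,444
N ≈ √471,057,444 ≈ 21,703.9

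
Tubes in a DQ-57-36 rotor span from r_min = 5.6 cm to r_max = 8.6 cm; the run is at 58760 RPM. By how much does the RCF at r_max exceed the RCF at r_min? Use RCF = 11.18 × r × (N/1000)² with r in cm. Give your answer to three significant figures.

ΔRCF = 11.18 × (r_max − r_min) × (N/1000)² = 11.18 × 3.0 × 3,452.7376 ≈ 115,804.8

ΔRCF ≈ 116000 × g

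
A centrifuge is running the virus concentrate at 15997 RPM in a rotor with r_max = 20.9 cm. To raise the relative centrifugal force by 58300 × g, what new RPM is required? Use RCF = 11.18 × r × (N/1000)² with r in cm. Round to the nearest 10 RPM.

N₂ ≈ 22480 RPM

Current RCF = 11.18 × 20.9 × (15.997)² = 11.18 × 20.9 × 255.904009 ≈ 59,795 × g
Target RCF = 59,795 + 58,300 = 118,095 × g
(N/1000)² = 118,095 / 233.662 = 505.4095
N = 1000 × √505.4095 ≈ 22,481.3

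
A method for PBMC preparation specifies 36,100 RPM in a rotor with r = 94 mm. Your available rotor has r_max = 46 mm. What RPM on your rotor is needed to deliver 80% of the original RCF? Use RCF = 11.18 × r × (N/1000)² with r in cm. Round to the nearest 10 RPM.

Original rotor: r = 94 mm = 9.4 cm
RCF = 11.18 × r × (N/1000)²
RCF_original = 11.18 × 9.4 × (36.1)² = 11.18 × 9.4 × 1,303.21 ≈ 136,956.9 × g
Target RCF = 0.8 × 136,956.9 ≈ 109,565.5 × g
Your rotor: r = 46 mm = 4.6 cm
109,565.5 = 11.18 × 4.6 × (N/1000)²
(N/1000)² = 109,565.5 / 51.428 = 2130.464
N = 1000 × √2130.464 ≈ 46,156.9

46160 RPM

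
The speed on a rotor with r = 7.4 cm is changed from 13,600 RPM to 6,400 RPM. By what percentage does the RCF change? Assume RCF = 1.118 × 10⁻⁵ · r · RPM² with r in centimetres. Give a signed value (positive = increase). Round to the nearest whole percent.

-78%

RCF ∝ N², so the ratio is (6400/13600)² = (0.470588)² = 0.2215.
Change = 0.2215 − 1 = -0.7785 → -77.9%.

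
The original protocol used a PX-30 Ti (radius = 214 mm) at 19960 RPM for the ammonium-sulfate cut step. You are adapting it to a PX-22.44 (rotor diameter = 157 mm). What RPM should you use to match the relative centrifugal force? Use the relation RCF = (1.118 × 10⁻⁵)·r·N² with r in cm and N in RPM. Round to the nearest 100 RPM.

≈ 33000 RPM

Original rotor: r = 214 mm = 21.4 cm
RCF = 1.118 × 10⁻⁵ × r × N²
RCF_original = 1.118 × 10⁻⁵ × 21.4 × (19960)² = 1.118 × 10⁻⁵ × 21.4 × 398,401,600 ≈ 95,318.4 × g
Your rotor: r = 157 mm / 2 = 78.5 mm = 7.85 cm
95,318.4 = 1.118 × 10⁻⁵ × 7.85 × N²
N² = 95,318.4 / (8.7763 × 10⁻⁵) = 1,086,088,671
N ≈ √1,086,088,671 ≈ 32,955.9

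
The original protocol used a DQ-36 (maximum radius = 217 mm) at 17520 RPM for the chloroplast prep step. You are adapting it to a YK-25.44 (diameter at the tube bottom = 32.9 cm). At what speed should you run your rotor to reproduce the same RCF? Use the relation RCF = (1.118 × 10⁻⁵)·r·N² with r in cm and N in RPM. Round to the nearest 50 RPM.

20100 RPM

Original rotor: r = 217 mm = 21.7 cm
RCF = 1.118 × 10⁻⁵ × r × N²
RCF_original = 1.118 × 10⁻⁵ × 21.7 × (17520)² = 1.118 × 10⁻⁵ × 21.7 × 306,950,400 ≈ 74,468 × g
Your rotor: r = 32.9 / 2 = 16.45 cm
74,468 = 1.118 × 10⁻⁵ × 16.45 × N²
N² = 74,468 / (18.3911 × 10⁻⁵) = 404,913,246
N ≈ √404,913,246 ≈ 20,122.5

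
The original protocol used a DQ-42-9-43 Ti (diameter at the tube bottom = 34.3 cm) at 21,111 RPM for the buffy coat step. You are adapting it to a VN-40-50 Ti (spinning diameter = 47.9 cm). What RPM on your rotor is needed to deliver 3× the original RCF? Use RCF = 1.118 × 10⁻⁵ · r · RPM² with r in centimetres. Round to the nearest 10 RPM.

30940 RPM

Original rotor: r = 34.3 / 2 = 17.15 cm
RCF_original = 1.118 × 10⁻⁵ × 17.15 × (21111)² = 1.118 × 10⁻⁵ × 17.15 × 445,674,321 ≈ 85,452.3 × g
Target RCF = 3 × 85,452.3 ≈ 256,356.9 × g
Your rotor: r = 47.9 / 2 = 23.95 cm
256,356.9 = 1.118 × 10⁻⁵ × 23.95 × N²
N² = 256,356.9 / (26.7761 × 10⁻⁵) = 957,409,406
N ≈ √957,409,406 ≈ 30,942.0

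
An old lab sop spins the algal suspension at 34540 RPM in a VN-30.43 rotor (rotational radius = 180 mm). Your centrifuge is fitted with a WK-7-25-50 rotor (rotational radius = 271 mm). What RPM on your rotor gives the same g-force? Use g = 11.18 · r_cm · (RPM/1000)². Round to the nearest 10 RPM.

≈ 28150 RPM

Original rotor: r = 180 mm = 18.0 cm
RCF_original = 11.18 × 18 × (34.54)² = 11.18 × 18 × 1,193.0116 ≈ 240,081.7 × g
Your rotor: r = 271 mm = 27.1 cm
240,081.7 = 11.18 × 27.1 × (N/1000)²
(N/1000)² = 240,081.7 / 302.978 = 792.4064
N = 1000 × √792.4064 ≈ 28,149.7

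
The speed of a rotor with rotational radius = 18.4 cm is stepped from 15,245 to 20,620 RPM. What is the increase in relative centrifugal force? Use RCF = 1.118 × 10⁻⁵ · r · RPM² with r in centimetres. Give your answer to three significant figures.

39700 ×g

RCF₁ = 1.118 × 10⁻⁵ × 18.4 × (15245)² = 1.118 × 10⁻⁵ × 18.4 × 232,410,025 ≈ 47,809.5 × g
RCF₂ = 1.118 × 10⁻⁵ × 18.4 × (20620)² = 1.118 × 10⁻⁵ × 18.4 × 425,184,400 ≈ 87,465.5 × g
Increase = 87,465.5 − 47,809.5 = 39,656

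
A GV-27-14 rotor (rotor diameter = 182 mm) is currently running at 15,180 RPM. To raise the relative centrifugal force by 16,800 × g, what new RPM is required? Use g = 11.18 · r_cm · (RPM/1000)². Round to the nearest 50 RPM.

N₂ ≈ 19900 RPM

r = 182 mm / 2 = 91 mm = 9.1 cm
Current RCF = 11.18 × 9.1 × (15.18)² = 11.18 × 9.1 × 230.4324 ≈ 23,443.7 × g
Target RCF = 23,443.7 + 16,800 = 40,243.7 × g
(N/1000)² = 40,243.7 / 101.738 = 395.5621
N = 1000 × √395.5621 ≈ 19,888.7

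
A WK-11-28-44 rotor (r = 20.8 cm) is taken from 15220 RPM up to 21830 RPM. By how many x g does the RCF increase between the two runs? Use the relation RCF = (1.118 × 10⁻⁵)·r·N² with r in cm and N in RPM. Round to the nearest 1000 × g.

57000 x g

RCF₁ = 1.118 × 10⁻⁵ × 20.8 × (15220)² = 1.118 × 10⁻⁵ × 20.8 × 231,648,400 ≈ 53,868.4 × g
RCF₂ = 1.118 × 10⁻⁵ × 20.8 × (21830)² = 1.118 × 10⁻⁵ × 20.8 × 476,548,900 ≈ 110,818.6 × g
Increase = 110,818.6 − 53,868.4 = 56,950.2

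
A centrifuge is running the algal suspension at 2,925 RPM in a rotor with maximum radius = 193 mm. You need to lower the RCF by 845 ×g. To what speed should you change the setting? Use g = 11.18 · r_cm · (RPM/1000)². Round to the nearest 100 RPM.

N₂ ≈ 2200 RPM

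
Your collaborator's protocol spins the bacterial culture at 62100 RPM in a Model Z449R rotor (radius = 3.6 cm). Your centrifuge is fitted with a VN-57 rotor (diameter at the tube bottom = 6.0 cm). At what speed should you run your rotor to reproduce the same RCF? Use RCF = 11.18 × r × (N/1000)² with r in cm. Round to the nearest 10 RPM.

RCF_original = 11.18 × 3.6 × (62.1)² = 11.18 × 3.6 × 3,856.41 ≈ 155,212.8 × g
Your rotor: r = 6.0 / 2 = 3 cm
155,212.8 = 11.18 × 3 × (N/1000)²
(N/1000)² = 155,212.8 / 33.54 = 4627.692
N = 1000 × √4627.692 ≈ 68,027.1

≈ 68030 RPM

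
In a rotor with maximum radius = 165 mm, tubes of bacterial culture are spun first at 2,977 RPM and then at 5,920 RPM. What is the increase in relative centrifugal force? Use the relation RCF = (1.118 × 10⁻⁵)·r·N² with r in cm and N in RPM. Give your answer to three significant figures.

r = 165 mm = 16.5 cm
RCF₁ = 1.118 × 10⁻⁵ × 16.5 × (2977)² = 1.118 × 10⁻⁵ × 16.5 × 8,862,529 ≈ 1,634.9 × g
RCF₂ = 1.118 × 10⁻⁵ × 16.5 × (5920)² = 1.118 × 10⁻⁵ × 16.5 × 35,046,400 ≈ 6,465 × g
Increase = 6,465 − 1,634.9 = 4,830.1

4830 ×g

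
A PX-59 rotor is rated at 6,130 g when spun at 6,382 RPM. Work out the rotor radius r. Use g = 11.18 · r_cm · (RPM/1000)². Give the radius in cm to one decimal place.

≈ 13.5 cm

RCF = 11.18 × r × (N/1000)²
6130 = 11.18 × r × (6.382)²
r = 6130 / (11.18 × 40.729924) = 6130 / 455.3606 ≈ 13.462 cm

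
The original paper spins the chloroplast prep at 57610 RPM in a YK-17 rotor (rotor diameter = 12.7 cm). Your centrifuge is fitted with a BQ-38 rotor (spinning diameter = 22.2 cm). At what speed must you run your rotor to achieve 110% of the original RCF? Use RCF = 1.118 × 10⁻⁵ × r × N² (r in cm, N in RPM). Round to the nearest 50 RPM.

≈ 45700 RPM

Original rotor: r = 12.7 / 2 = 6.35 cm
RCF_original = 1.118 × 10⁻⁵ × 6.35 × (57610)² = 1.118 × 10⁻⁵ × 6.35 × 3,318,912,100 ≈ 235,619.5 × g
Target RCF = 1.1 × 235,619.5 ≈ 259,181.5 × g
Your rotor: r = 22.2 / 2 = 11.1 cm
259,181.5 = 1.118 × 10⁻⁵ × 11.1 × N²
N² = 259,181.5 / (12.4098 × 10⁻⁵) = 2,088,522,780
N ≈ √2,088,522,780 ≈ 45,700.4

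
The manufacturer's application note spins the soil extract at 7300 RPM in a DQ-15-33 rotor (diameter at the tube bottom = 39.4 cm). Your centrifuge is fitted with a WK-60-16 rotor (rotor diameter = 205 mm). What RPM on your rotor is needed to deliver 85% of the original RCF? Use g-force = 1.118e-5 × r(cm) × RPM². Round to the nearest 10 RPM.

≈ 9330 RPM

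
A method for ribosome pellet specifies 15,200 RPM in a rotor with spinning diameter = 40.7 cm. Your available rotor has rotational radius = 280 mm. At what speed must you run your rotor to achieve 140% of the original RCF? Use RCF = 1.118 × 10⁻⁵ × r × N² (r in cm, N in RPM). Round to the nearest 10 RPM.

Original rotor: r = 40.7 / 2 = 20.35 cm
RCF_original = 1.118 × 10⁻⁵ × 20.35 × (15200)² = 1.118 × 10⁻⁵ × 20.35 × 231,040,000 ≈ 52,564.6 × g
Target RCF = 1.4 × 52,564.6 ≈ 73,590.4 × g
Your rotor: r = 280 mm = 28.0 cm
73,590.4 = 1.118 × 10⁻⁵ × 28 × N²
N² = 73,590.4 / (31.304 × 10⁻⁵) = 235,083,056
N ≈ √235,083,056 ≈ 15,332.4

15330 RPM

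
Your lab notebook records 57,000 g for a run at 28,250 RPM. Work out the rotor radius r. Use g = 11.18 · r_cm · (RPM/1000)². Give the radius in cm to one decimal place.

RCF = 11.18 × r × (N/1000)²
57000 = 11.18 × r × (28.25)²
r = 57000 / (11.18 × 798.0625) = 57000 / 8922.339 ≈ 6.388 cm

≈ 6.4 cm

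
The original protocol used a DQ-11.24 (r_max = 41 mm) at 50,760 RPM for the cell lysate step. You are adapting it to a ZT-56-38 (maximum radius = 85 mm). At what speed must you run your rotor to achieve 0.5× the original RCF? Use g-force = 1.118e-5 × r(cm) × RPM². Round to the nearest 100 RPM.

24900 RPM

Original rotor: r = 41 mm = 4.1 cm
RCF = 1.118 × 10⁻⁵ × r × N²
RCF_original = 1.118 × 10⁻⁵ × 4.1 × (50760)² = 1.118 × 10⁻⁵ × 4.1 × 2,576,577,600 ≈ 118,105.2 × g
Target RCF = 0.5 × 118,105.2 ≈ 59,052.6 × g
Your rotor: r = 85 mm = 8.5 cm
59,052.6 = 1.118 × 10⁻⁵ × 8.5 × N²
N² = 59,052.6 / (9.503 × 10⁻⁵) = 621,410,081
N ≈ √621,410,081 ≈ 24,928.1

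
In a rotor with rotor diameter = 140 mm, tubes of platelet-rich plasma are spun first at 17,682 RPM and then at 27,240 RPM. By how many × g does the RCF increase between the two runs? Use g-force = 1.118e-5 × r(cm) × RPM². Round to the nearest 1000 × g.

r = 140 mm / 2 = 70 mm = 7 cm
RCF₁ = 1.118 × 10⁻⁵ × 7 × (17682)² = 1.118 × 10⁻⁵ × 7 × 312,653,124 ≈ 24,468.2 × g
RCF₂ = 1.118 × 10⁻⁵ × 7 × (27240)² = 1.118 × 10⁻⁵ × 7 × 742,017,600 ≈ 58,070.3 × g
Increase = 58,070.3 − 24,468.2 = 33,602.1

34000 × g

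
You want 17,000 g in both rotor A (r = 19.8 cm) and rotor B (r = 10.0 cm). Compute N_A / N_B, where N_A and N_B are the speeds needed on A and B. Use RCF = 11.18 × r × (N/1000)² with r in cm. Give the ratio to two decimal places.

0.71

At fixed RCF, N ∝ 1/√r, so N_A/N_B = √(r_B/r_A) = √(10.0/19.8) = √0.505051 = 0.7107.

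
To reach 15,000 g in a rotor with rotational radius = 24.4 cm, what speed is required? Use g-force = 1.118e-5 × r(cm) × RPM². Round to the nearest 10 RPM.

7420 RPM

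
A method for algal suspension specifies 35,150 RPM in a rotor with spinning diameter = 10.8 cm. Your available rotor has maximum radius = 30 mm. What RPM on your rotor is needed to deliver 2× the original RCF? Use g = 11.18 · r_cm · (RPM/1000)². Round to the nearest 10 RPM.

≈ 66690 RPM

Original rotor: r = 10.8 / 2 = 5.4 cm
RCF = 11.18 × r × (N/1000)²
RCF_original = 11.18 × 5.4 × (35.15)² = 11.18 × 5.4 × 1,235.5225 ≈ 74,591 × g
Target RCF = 2 × 74,591 ≈ 149,182 × g
Your rotor: r = 30 mm = 3.0 cm
149,182 = 11.18 × 3 × (N/1000)²
(N/1000)² = 149,182 / 33.54 = 4447.883
N = 1000 × √4447.883 ≈ 66,692.5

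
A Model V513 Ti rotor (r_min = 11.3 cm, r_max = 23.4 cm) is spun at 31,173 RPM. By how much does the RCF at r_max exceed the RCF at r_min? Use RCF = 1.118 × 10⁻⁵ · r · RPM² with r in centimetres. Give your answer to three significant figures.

ΔRCF ≈ 131000 g

RCF_max = 1.118 × 10⁻⁵ × 23.4 × (31173)² = 1.118 × 10⁻⁵ × 23.4 × 971,755,929 ≈ 254,223 × g
RCF_min = 1.118 × 10⁻⁵ × 11.3 × (31173)² = 1.118 × 10⁻⁵ × 11.3 × 971,755,929 ≈ 122,765.8 × g
ΔRCF = 254,223 − 122,765.8 = 131,457.2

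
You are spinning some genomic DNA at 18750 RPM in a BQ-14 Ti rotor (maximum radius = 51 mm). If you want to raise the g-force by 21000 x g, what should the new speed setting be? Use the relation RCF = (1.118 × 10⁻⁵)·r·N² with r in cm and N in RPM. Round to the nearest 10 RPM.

r = 51 mm = 5.1 cm
Current RCF = 1.118 × 10⁻⁵ × 5.1 × (18750)² = 1.118 × 10⁻⁵ × 5.1 × 351,562,500 ≈ 20,045.4 × g
Target RCF = 20,045.4 + 21,000 = 41,045.4 × g
N² = 41,045.4 / (5.7018 × 10⁻⁵) = 719,867,410
N ≈ √719,867,410 ≈ 26,830.3

26830 RPM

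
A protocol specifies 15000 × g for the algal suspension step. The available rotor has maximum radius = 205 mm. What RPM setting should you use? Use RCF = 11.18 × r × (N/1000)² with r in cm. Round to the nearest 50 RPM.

≈ 8100 RPM

r = 205 mm = 20.5 cm
RCF = 11.18 × r × (N/1000)²
15,000 = 11.18 × 20.5 × (N/1000)²
(N/1000)² = 15,000 / 229.19 = 65.44788
N = 1000 × √65.44788 ≈ 8,090.0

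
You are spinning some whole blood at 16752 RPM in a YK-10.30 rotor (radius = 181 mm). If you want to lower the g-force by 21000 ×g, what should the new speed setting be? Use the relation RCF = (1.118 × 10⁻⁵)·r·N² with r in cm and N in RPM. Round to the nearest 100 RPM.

13300 RPM

r = 181 mm = 18.1 cm
Current RCF = 1.118 × 10⁻⁵ × 18.1 × (16752)² = 1.118 × 10⁻⁵ × 18.1 × 280,629,504 ≈ 56,787.6 × g
Target RCF = 56,787.6 − 21,000 = 35,787.6 × g
N² = 35,787.6 / (20.2358 × 10⁻⁵) = 176,852,904
N ≈ √176,852,904 ≈ 13,298.6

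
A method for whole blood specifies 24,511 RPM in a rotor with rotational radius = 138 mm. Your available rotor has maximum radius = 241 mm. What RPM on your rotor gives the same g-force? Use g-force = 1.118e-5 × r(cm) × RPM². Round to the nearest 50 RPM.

≈ 18550 RPM

Original rotor: r = 138 mm = 13.8 cm
RCF = 1.118 × 10⁻⁵ × r × N²
RCF_original = 1.118 × 10⁻⁵ × 13.8 × (24511)² = 1.118 × 10⁻⁵ × 13.8 × 600,789,121 ≈ 92,692.1 × g
Your rotor: r = 241 mm = 24.1 cm
92,692.1 = 1.118 × 10⁻⁵ × 24.1 × N²
N² = 92,692.1 / (26.9438 × 10⁻⁵) = 344,020,146
N ≈ √344,020,146 ≈ 18,547.8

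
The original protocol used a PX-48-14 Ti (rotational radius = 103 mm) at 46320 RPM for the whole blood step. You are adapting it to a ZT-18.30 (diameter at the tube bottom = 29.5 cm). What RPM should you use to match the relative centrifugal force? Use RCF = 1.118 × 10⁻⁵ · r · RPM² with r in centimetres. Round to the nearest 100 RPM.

Original rotor: r = 103 mm = 10.3 cm
RCF = 1.118 × 10⁻⁵ × r × N²
RCF_original = 1.118 × 10⁻⁵ × 10.3 × (46320)² = 1.118 × 10⁻⁵ × 10.3 × 2,145,542,400 ≈ 247,067.8 × g
Your rotor: r = 29.5 / 2 = 14.75 cm
247,067.8 = 1.118 × 10⁻⁵ × 14.75 × N²
N² = 247,067.8 / (16.4905 × 10⁻⁵) = 1,498,243,231
N ≈ √1,498,243,231 ≈ 38,707.1

38700 RPM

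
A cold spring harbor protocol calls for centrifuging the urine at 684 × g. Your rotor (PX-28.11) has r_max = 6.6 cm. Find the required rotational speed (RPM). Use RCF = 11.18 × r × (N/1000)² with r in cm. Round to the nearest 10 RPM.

RCF = 11.18 × r × (N/1000)²
684 = 11.18 × 6.6 × (N/1000)²
(N/1000)² = 684 / 73.788 = 9.2698
N = 1000 × √9.2698 ≈ 3,044.6

≈ 3040 RPM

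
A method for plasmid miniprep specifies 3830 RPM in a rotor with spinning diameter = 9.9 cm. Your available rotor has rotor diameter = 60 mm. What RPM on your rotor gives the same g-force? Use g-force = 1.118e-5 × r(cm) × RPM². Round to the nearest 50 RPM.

≈ 4900 RPM

Original rotor: r = 9.9 / 2 = 4.95 cm
RCF_original = 1.118 × 10⁻⁵ × 4.95 × (3830)² = 1.118 × 10⁻⁵ × 4.95 × 14,668,900 ≈ 811.8 × g
Your rotor: r = 60 mm / 2 = 30 mm = 3 cm
811.8 = 1.118 × 10⁻⁵ × 3 × N²
N² = 811.8 / (3.354 × 10⁻⁵) = 24,203,936
N ≈ √24,203,936 ≈ 4,919.7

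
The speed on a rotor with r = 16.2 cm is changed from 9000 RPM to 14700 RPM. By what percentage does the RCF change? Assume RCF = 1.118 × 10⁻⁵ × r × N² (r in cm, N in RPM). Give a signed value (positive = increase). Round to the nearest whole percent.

+167%

RCF ∝ N², so the ratio is (14700/9000)² = (1.633333)² = 2.6678.
Change = 2.6678 − 1 = +1.6678 → +166.8%.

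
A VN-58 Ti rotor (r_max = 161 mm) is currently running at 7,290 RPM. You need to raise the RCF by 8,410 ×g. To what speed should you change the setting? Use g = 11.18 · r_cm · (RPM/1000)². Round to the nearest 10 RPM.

r = 161 mm = 16.1 cm
Current RCF = 11.18 × 16.1 × (7.29)² = 11.18 × 16.1 × 53.1441 ≈ 9,565.8 × g
Target RCF = 9,565.8 + 8,410 = 17,975.8 × g
(N/1000)² = 17,975.8 / 179.998 = 99.86667
N = 1000 × √99.86667 ≈ 9,993.3

N₂ ≈ 9990 RPM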